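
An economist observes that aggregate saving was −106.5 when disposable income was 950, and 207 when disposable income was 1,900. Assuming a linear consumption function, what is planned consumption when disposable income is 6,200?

MPS = ΔS/ΔY = (207 − (-106.5))/(1900 − 950) = 313.5/950 = 0.33
MPC = 1 − MPS = 0.67
Autonomous saving = -106.5 − 0.33(950) = -420, so a = 420
C = 420 + 0.67(6200) = 420 + 4154 = 4574

C = 4574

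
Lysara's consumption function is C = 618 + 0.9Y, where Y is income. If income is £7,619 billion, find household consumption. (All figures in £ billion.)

C = 618 + 0.9(7619) = 618 + 6857.1 = 7475.1

C = 7475.1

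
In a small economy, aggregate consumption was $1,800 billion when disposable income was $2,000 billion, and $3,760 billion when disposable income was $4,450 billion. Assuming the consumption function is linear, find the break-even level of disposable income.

Y = 1000

MPC = (3760 − 1800)/(4450 − 2000) = 1960/2450 = 0.8
a = 1800 − 0.8(2000) = 1800 − 1600 = 200
Break-even: Y = a/(1−MPC) = 200/0.2 = 1000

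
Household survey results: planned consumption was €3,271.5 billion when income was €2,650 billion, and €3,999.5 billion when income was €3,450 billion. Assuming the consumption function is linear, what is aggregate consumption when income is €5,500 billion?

MPC = (3999.5 − 3271.5)/(3450 − 2650) = 728/800 = 0.91
a = 3271.5 − 0.91(2650) = 3271.5 − 2411.5 = 860
C = 860 + 0.91(5500) = 860 + 5005 = 5865

C = 5865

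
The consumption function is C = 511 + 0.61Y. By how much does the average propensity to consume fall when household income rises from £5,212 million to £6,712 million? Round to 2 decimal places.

ΔAPC = 0.02

At Y = 5212: C = 511 + 0.61(5212) = 3690.32, APC = 3690.32/5212 = 0.708
At Y = 6712: C = 4605.32, APC = 4605.32/6712 = 0.686
Fall in APC = 0.708 − 0.686 = 0.022 ≈ 0.02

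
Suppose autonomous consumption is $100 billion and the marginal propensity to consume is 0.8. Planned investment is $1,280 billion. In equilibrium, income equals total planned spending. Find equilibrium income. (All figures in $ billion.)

Y = C + I = 100 + 0.8Y + 1280
Y − 0.8Y = 1380
0.2Y = 1380, so Y = 1380/0.2 = 6900

Y = 6900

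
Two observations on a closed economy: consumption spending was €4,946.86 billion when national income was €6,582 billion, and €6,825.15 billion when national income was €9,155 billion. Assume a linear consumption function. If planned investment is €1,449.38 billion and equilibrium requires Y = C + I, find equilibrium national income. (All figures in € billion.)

Y = 5894

MPC = (6825.15 − 4946.86)/(9155 − 6582) = 1878.29/2573 = 0.73
a = 4946.86 − 0.73(6582) = 142
Equilibrium: Y = 142 + 0.73Y + 1449.38
0.27Y = 1591.38, so Y = 1591.38/0.27 = 5894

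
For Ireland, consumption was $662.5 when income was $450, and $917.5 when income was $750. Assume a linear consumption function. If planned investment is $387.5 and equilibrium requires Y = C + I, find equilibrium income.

Y = 4450

MPC = (917.5 − 662.5)/(750 − 450) = 255/300 = 0.85
a = 662.5 − 0.85(450) = 280
Equilibrium: Y = 280 + 0.85Y + 387.5
0.15Y = 667.5, so Y = 667.5/0.15 = 4450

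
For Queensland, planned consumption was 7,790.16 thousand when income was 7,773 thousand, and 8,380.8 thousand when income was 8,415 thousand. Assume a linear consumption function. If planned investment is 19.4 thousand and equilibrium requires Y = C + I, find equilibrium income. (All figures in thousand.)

Y = 8230

MPC = (8380.8 − 7790.16)/(8415 − 7773) = 590.64/642 = 0.92
a = 7790.16 − 0.92(7773) = 639
Equilibrium: Y = 639 + 0.92Y + 19.4
0.08Y = 658.4, so Y = 658.4/0.08 = 8230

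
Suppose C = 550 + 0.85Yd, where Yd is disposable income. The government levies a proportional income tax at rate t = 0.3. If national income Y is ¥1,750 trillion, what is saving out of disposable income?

S = -366.25

Yd = (1 − 0.3)(1750) = 0.7(1750) = 1225
C = 550 + 0.85(1225) = 550 + 1041.25 = 1591.25
S = Yd − C = 1225 − 1591.25 = -366.25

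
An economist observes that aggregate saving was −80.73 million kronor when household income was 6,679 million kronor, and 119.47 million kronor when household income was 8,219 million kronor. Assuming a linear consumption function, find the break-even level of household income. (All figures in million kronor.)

Y = 7300

MPS = ΔS/ΔY = (119.47 − (-80.73))/(8219 − 6679) = 200.2/1540 = 0.13
MPC = 1 − MPS = 0.87
From S(6679) = -80.73: −a + 0.13(6679) = -80.73, so a = 868.27 − (-80.73) = 949
Break-even (S = 0): Y = a/MPS = 949/0.13 = 7300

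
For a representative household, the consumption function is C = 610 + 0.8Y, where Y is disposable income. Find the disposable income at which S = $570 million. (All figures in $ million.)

S = Y − C = -610 + 0.2Y
-610 + 0.2Y = 570, so 0.2Y = 1180 and Y = 5900

Y = 5900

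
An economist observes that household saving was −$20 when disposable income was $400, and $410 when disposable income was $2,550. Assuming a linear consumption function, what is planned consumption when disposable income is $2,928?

C = 2442.4

MPS = ΔS/ΔY = (410 − (-20))/(2550 − 400) = 430/2150 = 0.2
MPC = 1 − MPS = 0.8
Autonomous saving = -20 − 0.2(400) = -100, so a = 100
C = 100 + 0.8(2928) = 100 + 2342.4 = 2442.4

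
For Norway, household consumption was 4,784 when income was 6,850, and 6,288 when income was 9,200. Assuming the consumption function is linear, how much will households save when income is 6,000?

MPC = (6288 − 4784)/(9200 − 6850) = 1504/2350 = 0.64
a = 4784 − 0.64(6850) = 4784 − 4384 = 400
C = 400 + 0.64(6000) = 4240
S = 6000 − 4240 = 1760

S = 1760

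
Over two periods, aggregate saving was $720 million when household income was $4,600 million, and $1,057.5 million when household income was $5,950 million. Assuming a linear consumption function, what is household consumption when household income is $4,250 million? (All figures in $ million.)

MPS = ΔS/ΔY = (1057.5 − 720)/(5950 − 4600) = 337.5/1350 = 0.25
MPC = 1 − MPS = 0.75
Autonomous saving = 720 − 0.25(4600) = -430, so a = 430
C = 430 + 0.75(4250) = 430 + 3187.5 = 3617.5

C = 3617.5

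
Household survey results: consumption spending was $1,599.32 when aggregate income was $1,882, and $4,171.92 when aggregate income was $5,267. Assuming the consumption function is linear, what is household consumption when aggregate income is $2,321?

MPC = (4171.92 − 1599.32)/(5267 − 1882) = 2572.6/3385 = 0.76
a = 1599.32 − 0.76(1882) = 1599.32 − 1430.32 = 169
C = 169 + 0.76(2321) = 169 + 1763.96 = 1932.96

C = 1932.96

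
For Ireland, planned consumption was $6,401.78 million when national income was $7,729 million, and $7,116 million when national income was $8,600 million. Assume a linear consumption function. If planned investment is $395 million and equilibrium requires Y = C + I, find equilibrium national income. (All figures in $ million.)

MPC = (7116 − 6401.78)/(8600 − 7729) = 714.22/871 = 0.82
a = 6401.78 − 0.82(7729) = 64
Equilibrium: Y = 64 + 0.82Y + 395
0.18Y = 459, so Y = 459/0.18 = 2550

Y = 2550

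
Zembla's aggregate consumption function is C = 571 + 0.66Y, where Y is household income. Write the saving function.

S = Y − C = Y − (571 + 0.66Y) = -571 + (1 − 0.66)Y

S = -571 + 0.34Y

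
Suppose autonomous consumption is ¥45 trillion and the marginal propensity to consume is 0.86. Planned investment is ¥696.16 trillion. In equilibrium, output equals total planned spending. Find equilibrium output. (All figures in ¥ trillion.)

Y = C + I = 45 + 0.86Y + 696.16
Y − 0.86Y = 741.16
0.14Y = 741.16, so Y = 741.16/0.14 = 5294

Y = 5294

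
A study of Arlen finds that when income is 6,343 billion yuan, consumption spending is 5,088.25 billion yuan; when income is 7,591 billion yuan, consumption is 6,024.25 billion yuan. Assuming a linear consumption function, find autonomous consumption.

MPC = ΔC/ΔY = (6024.25 − 5088.25)/(7591 − 6343) = 936/1248 = 0.75
a = C − MPC·Y = 5088.25 − 0.75(6343) = 5088.25 − 4757.25 = 331

a = 331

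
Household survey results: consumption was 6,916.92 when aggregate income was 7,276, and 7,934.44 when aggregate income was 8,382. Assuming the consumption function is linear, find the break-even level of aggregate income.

Y = 2787.5

MPC = (7934.44 − 6916.92)/(8382 − 7276) = 1017.52/1106 = 0.92
a = 6916.92 − 0.92(7276) = 6916.92 − 6693.92 = 223
Break-even: Y = a/(1−MPC) = 223/0.08 = 2787.5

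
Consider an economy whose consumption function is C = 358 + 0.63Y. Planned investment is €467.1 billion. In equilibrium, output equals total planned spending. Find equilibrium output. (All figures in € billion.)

Y = C + I = 358 + 0.63Y + 467.1
Y − 0.63Y = 825.1
0.37Y = 825.1, so Y = 825.1/0.37 = 2230

Y = 2230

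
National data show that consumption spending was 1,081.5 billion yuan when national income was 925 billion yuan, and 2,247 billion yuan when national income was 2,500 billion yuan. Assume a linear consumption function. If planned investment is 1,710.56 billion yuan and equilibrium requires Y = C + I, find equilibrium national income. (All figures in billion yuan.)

Y = 8106

MPC = (2247 − 1081.5)/(2500 − 925) = 1165.5/1575 = 0.74
a = 1081.5 − 0.74(925) = 397
Equilibrium: Y = 397 + 0.74Y + 1710.56
0.26Y = 2107.56, so Y = 2107.56/0.26 = 8106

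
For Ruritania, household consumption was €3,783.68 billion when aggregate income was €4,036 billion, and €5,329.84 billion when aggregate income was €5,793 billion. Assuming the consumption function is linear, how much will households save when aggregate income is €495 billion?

MPC = (5329.84 − 3783.68)/(5793 − 4036) = 1546.16/1757 = 0.88
a = 3783.68 − 0.88(4036) = 3783.68 − 3551.68 = 232
C = 232 + 0.88(495) = 667.6
S = 495 − 667.6 = -172.6

S = -172.6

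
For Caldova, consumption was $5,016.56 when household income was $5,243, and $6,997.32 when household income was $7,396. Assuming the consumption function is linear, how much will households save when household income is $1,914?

MPC = (6997.32 − 5016.56)/(7396 − 5243) = 1980.76/2153 = 0.92
a = 5016.56 − 0.92(5243) = 5016.56 − 4823.56 = 193
C = 193 + 0.92(1914) = 1953.88
S = 1914 − 1953.88 = -39.88

S = -39.88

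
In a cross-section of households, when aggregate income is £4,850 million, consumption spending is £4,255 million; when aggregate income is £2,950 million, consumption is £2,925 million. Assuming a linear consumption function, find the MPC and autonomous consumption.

MPC = 0.7; a = 860

MPC = ΔC/ΔY = (4255 − 2925)/(4850 − 2950) = 1330/1900 = 0.7
a = C − MPC·Y = 2925 − 0.7(2950) = 2925 − 2065 = 860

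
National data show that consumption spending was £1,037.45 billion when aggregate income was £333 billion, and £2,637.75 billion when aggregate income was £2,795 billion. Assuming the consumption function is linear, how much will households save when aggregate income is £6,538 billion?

S = 1467.3

MPC = (2637.75 − 1037.45)/(2795 − 333) = 1600.3/2462 = 0.65
a = 1037.45 − 0.65(333) = 1037.45 − 216.45 = 821
C = 821 + 0.65(6538) = 5070.7
S = 6538 − 5070.7 = 1467.3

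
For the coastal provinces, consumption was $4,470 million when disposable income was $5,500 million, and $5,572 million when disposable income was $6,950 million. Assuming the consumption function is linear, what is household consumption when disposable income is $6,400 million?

C = 5154

MPC = (5572 − 4470)/(6950 − 5500) = 1102/1450 = 0.76
a = 4470 − 0.76(5500) = 4470 − 4180 = 290
C = 290 + 0.76(6400) = 290 + 4864 = 5154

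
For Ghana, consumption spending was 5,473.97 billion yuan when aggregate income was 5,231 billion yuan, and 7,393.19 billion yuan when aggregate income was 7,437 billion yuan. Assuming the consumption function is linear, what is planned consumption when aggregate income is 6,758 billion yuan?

C = 6802.46

MPC = (7393.19 − 5473.97)/(7437 − 5231) = 1919.22/2206 = 0.87
a = 5473.97 − 0.87(5231) = 5473.97 − 4550.97 = 923
C = 923 + 0.87(6758) = 923 + 5879.46 = 6802.46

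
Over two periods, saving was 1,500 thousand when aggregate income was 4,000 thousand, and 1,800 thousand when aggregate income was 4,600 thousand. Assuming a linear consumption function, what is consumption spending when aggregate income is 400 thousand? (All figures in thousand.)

C = 700

MPS = ΔS/ΔY = (1800 − 1500)/(4600 − 4000) = 300/600 = 0.5
MPC = 1 − MPS = 0.5
Autonomous saving = 1500 − 0.5(4000) = -500, so a = 500
C = 500 + 0.5(400) = 500 + 200 = 700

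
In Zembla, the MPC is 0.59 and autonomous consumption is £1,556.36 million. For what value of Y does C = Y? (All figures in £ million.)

Y = 3796

At break-even, C = Y: 1556.36 + 0.59Y = Y
0.41Y = 1556.36, so Y = 1556.36/0.41 = 3796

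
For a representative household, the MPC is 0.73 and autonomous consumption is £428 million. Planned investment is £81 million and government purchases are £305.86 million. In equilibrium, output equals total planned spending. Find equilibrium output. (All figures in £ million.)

Y = C + I + G = 428 + 0.73Y + 81 + 305.86
Y − 0.73Y = 814.86
0.27Y = 814.86, so Y = 814.86/0.27 = 3018

Y = 3018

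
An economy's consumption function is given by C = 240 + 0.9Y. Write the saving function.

S = -240 + 0.1Y

S = Y − C = Y − (240 + 0.9Y) = -240 + (1 − 0.9)Y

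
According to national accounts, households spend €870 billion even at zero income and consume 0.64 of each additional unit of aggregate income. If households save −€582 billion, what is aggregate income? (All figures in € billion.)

S = Y − C = -870 + 0.36Y
-870 + 0.36Y = -582, so 0.36Y = 288 and Y = 800

Y = 800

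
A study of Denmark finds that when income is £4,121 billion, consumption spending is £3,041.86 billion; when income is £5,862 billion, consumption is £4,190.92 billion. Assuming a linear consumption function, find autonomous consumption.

a = 322

MPC = ΔC/ΔY = (4190.92 − 3041.86)/(5862 − 4121) = 1149.06/1741 = 0.66
a = C − MPC·Y = 3041.86 − 0.66(4121) = 3041.86 − 2719.86 = 322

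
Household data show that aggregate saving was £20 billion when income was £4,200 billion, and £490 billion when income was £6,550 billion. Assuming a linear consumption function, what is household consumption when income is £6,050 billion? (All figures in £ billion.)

MPS = ΔS/ΔY = (490 − 20)/(6550 − 4200) = 470/2350 = 0.2
MPC = 1 − MPS = 0.8
Autonomous saving = 20 − 0.2(4200) = -820, so a = 820
C = 820 + 0.8(6050) = 820 + 4840 = 5660

C = 5660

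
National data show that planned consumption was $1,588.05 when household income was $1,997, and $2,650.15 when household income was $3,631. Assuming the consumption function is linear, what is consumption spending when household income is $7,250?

MPC = (2650.15 − 1588.05)/(3631 − 1997) = 1062.1/1634 = 0.65
a = 1588.05 − 0.65(1997) = 1588.05 − 1298.05 = 290
C = 290 + 0.65(7250) = 290 + 4712.5 = 5002.5

C = 5002.5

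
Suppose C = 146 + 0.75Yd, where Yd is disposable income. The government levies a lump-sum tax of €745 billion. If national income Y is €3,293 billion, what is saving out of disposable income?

S = 491

Yd = Y − T = 3293 − 745 = 2548
C = 146 + 0.75(2548) = 146 + 1911 = 2057
S = Yd − C = 2548 − 2057 = 491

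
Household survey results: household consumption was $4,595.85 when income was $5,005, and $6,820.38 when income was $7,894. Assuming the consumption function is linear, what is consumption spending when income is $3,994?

MPC = (6820.38 − 4595.85)/(7894 − 5005) = 2224.53/2889 = 0.77
a = 4595.85 − 0.77(5005) = 4595.85 − 3853.85 = 742
C = 742 + 0.77(3994) = 742 + 3075.38 = 3817.38

C = 3817.38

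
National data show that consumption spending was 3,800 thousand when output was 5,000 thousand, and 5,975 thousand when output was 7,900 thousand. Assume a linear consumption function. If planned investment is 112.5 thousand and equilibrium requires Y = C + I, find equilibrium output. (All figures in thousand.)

Y = 650

MPC = (5975 − 3800)/(7900 − 5000) = 2175/2900 = 0.75
a = 3800 − 0.75(5000) = 50
Equilibrium: Y = 50 + 0.75Y + 112.5
0.25Y = 162.5, so Y = 162.5/0.25 = 650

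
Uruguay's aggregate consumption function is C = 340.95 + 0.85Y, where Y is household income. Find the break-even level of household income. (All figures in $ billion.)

Y = 2273

At break-even, C = Y: 340.95 + 0.85Y = Y
0.15Y = 340.95, so Y = 340.95/0.15 = 2273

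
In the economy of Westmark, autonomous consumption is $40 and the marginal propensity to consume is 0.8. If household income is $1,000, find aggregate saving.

C = 40 + 0.8(1000) = 40 + 800 = 840
S = Y − C = 1000 − 840 = 160

S = 160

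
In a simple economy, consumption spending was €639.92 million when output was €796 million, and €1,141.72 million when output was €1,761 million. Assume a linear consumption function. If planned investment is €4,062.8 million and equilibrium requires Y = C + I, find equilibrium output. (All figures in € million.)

MPC = (1141.72 − 639.92)/(1761 − 796) = 501.8/965 = 0.52
a = 639.92 − 0.52(796) = 226
Equilibrium: Y = 226 + 0.52Y + 4062.8
0.48Y = 4288.8, so Y = 4288.8/0.48 = 8935

Y = 8935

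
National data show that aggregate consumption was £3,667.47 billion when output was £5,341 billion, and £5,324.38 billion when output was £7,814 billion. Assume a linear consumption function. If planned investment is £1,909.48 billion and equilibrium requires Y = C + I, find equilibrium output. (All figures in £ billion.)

Y = 6056

MPC = (5324.38 − 3667.47)/(7814 − 5341) = 1656.91/2473 = 0.67
a = 3667.47 − 0.67(5341) = 89
Equilibrium: Y = 89 + 0.67Y + 1909.48
0.33Y = 1998.48, so Y = 1998.48/0.33 = 6056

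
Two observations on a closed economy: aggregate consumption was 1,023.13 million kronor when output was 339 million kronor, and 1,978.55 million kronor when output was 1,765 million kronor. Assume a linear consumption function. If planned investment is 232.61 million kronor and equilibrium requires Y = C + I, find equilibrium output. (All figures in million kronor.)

Y = 3117

MPC = (1978.55 − 1023.13)/(1765 − 339) = 955.42/1426 = 0.67
a = 1023.13 − 0.67(339) = 796
Equilibrium: Y = 796 + 0.67Y + 232.61
0.33Y = 1028.61, so Y = 1028.61/0.33 = 3117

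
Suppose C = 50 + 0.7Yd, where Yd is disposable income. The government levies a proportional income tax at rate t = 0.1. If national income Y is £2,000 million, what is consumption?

C = 1310

Yd = (1 − 0.1)(2000) = 0.9(2000) = 1800
C = 50 + 0.7(1800) = 50 + 1260 = 1310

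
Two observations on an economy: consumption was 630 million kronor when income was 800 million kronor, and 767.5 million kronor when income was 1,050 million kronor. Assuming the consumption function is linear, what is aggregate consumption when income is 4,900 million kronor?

MPC = (767.5 − 630)/(1050 − 800) = 137.5/250 = 0.55
a = 630 − 0.55(800) = 630 − 440 = 190
C = 190 + 0.55(4900) = 190 + 2695 = 2885

C = 2885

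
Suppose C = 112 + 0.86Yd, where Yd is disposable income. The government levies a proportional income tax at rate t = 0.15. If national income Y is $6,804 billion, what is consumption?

Yd = (1 − 0.15)(6804) = 0.85(6804) = 5783.4
C = 112 + 0.86(5783.4) = 112 + 4973.724 = 5085.724

C = 5085.724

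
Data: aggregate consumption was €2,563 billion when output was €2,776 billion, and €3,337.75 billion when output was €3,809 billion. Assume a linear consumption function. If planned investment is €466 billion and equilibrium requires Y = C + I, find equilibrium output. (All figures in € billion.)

Y = 3788

MPC = (3337.75 − 2563)/(3809 − 2776) = 774.75/1033 = 0.75
a = 2563 − 0.75(2776) = 481
Equilibrium: Y = 481 + 0.75Y + 466
0.25Y = 947, so Y = 947/0.25 = 3788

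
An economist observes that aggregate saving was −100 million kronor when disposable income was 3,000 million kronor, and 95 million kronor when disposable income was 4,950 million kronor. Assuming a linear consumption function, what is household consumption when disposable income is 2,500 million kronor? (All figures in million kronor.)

MPS = ΔS/ΔY = (95 − (-100))/(4950 − 3000) = 195/1950 = 0.1
MPC = 1 − MPS = 0.9
Autonomous saving = -100 − 0.1(3000) = -400, so a = 400
C = 400 + 0.9(2500) = 400 + 2250 = 2650

C = 2650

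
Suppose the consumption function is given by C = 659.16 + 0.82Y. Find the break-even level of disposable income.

At break-even, C = Y: 659.16 + 0.82Y = Y
0.18Y = 659.16, so Y = 659.16/0.18 = 3662

Y = 3662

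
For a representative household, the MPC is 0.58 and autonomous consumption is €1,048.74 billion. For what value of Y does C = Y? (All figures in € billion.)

At break-even, C = Y: 1048.74 + 0.58Y = Y
0.42Y = 1048.74, so Y = 1048.74/0.42 = 2497

Y = 2497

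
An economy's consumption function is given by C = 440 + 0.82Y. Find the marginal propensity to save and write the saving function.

MPS = 1 − MPC = 1 − 0.82 = 0.18
S = Y − C = -440 + 0.18Y

MPS = 0.18; S = -440 + 0.18Y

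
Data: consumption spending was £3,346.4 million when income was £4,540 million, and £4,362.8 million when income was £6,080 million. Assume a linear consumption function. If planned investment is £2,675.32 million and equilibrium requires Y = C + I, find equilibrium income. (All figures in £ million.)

Y = 8898

MPC = (4362.8 − 3346.4)/(6080 − 4540) = 1016.4/1540 = 0.66
a = 3346.4 − 0.66(4540) = 350
Equilibrium: Y = 350 + 0.66Y + 2675.32
0.34Y = 3025.32, so Y = 3025.32/0.34 = 8898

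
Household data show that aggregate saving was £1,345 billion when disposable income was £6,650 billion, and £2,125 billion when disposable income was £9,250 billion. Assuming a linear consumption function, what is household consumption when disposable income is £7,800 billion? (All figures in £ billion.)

MPS = ΔS/ΔY = (2125 − 1345)/(9250 − 6650) = 780/2600 = 0.3
MPC = 1 − MPS = 0.7
Autonomous saving = 1345 − 0.3(6650) = -650, so a = 650
C = 650 + 0.7(7800) = 650 + 5460 = 6110

C = 6110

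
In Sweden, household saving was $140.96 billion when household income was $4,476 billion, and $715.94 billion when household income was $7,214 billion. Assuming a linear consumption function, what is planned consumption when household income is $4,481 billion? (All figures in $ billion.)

C = 4338.99

MPS = ΔS/ΔY = (715.94 − 140.96)/(7214 − 4476) = 574.98/2738 = 0.21
MPC = 1 − MPS = 0.79
Autonomous saving = 140.96 − 0.21(4476) = -799, so a = 799
C = 799 + 0.79(4481) = 799 + 3539.99 = 4338.99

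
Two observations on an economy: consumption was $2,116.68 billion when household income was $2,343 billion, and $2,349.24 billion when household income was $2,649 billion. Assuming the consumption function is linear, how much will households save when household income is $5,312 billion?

MPC = (2349.24 − 2116.68)/(2649 − 2343) = 232.56/306 = 0.76
a = 2116.68 − 0.76(2343) = 2116.68 − 1780.68 = 336
C = 336 + 0.76(5312) = 4373.12
S = 5312 − 4373.12 = 938.88

S = 938.88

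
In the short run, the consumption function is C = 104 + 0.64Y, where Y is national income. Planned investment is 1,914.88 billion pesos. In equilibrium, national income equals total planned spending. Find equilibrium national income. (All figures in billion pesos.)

Y = C + I = 104 + 0.64Y + 1914.88
Y − 0.64Y = 2018.88
0.36Y = 2018.88, so Y = 2018.88/0.36 = 5608

Y = 5608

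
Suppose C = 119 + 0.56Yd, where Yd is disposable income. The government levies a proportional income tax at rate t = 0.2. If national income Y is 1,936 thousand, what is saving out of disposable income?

Yd = (1 − 0.2)(1936) = 0.8(1936) = 1548.8
C = 119 + 0.56(1548.8) = 119 + 867.328 = 986.328
S = Yd − C = 1548.8 − 986.328 = 562.472

S = 562.472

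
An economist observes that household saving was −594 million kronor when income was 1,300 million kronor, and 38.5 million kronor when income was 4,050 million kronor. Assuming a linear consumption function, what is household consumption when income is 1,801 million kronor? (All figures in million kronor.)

MPS = ΔS/ΔY = (38.5 − (-594))/(4050 − 1300) = 632.5/2750 = 0.23
MPC = 1 − MPS = 0.77
Autonomous saving = -594 − 0.23(1300) = -893, so a = 893
C = 893 + 0.77(1801) = 893 + 1386.77 = 2279.77

C = 2279.77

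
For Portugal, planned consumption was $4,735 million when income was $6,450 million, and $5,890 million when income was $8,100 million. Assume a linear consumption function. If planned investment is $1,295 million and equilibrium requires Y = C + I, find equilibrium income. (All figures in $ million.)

Y = 5050

MPC = (5890 − 4735)/(8100 − 6450) = 1155/1650 = 0.7
a = 4735 − 0.7(6450) = 220
Equilibrium: Y = 220 + 0.7Y + 1295
0.3Y = 1515, so Y = 1515/0.3 = 5050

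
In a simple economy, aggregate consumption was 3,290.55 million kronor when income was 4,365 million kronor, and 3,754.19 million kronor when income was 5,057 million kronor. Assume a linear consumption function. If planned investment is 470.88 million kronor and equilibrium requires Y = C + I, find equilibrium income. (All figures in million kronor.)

MPC = (3754.19 − 3290.55)/(5057 − 4365) = 463.64/692 = 0.67
a = 3290.55 − 0.67(4365) = 366
Equilibrium: Y = 366 + 0.67Y + 470.88
0.33Y = 836.88, so Y = 836.88/0.33 = 2536

Y = 2536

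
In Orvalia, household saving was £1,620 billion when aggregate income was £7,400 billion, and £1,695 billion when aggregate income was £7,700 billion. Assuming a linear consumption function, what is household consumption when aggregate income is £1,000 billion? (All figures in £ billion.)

MPS = ΔS/ΔY = (1695 − 1620)/(7700 − 7400) = 75/300 = 0.25
MPC = 1 − MPS = 0.75
Autonomous saving = 1620 − 0.25(7400) = -230, so a = 230
C = 230 + 0.75(1000) = 230 + 750 = 980

C = 980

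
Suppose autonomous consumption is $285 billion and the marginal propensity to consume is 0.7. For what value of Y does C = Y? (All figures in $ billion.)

Y = 950

At break-even, C = Y: 285 + 0.7Y = Y
0.3Y = 285, so Y = 285/0.3 = 950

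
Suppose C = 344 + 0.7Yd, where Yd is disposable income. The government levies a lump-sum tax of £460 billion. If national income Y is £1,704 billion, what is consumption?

C = 1214.8

Yd = Y − T = 1704 − 460 = 1244
C = 344 + 0.7(1244) = 344 + 870.8 = 1214.8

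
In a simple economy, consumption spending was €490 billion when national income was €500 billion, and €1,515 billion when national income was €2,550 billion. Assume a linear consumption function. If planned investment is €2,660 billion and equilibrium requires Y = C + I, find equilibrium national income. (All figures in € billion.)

Y = 5800

MPC = (1515 − 490)/(2550 − 500) = 1025/2050 = 0.5
a = 490 − 0.5(500) = 240
Equilibrium: Y = 240 + 0.5Y + 2660
0.5Y = 2900, so Y = 2900/0.5 = 5800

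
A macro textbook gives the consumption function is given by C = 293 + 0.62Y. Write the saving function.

S = Y − C = Y − (293 + 0.62Y) = -293 + (1 − 0.62)Y

S = -293 + 0.38Y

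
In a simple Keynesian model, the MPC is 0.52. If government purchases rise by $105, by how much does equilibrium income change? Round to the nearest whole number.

The multiplier is 1/(1 − MPC) = 1/0.48.
ΔY = 105/0.48 = 218.75 ≈ 219

ΔY ≈ 219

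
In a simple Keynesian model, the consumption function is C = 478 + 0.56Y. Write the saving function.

S = -478 + 0.44Y

S = Y − C = Y − (478 + 0.56Y) = -478 + (1 − 0.56)Y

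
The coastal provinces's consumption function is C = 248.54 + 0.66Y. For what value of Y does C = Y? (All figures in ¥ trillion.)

At break-even, C = Y: 248.54 + 0.66Y = Y
0.34Y = 248.54, so Y = 248.54/0.34 = 731

Y = 731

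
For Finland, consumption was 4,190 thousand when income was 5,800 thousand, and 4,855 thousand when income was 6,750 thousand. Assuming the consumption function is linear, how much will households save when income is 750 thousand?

S = 95

MPC = (4855 − 4190)/(6750 − 5800) = 665/950 = 0.7
a = 4190 − 0.7(5800) = 4190 − 4060 = 130
C = 130 + 0.7(750) = 655
S = 750 − 655 = 95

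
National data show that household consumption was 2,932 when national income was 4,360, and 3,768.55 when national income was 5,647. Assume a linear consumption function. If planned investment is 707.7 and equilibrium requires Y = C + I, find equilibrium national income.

MPC = (3768.55 − 2932)/(5647 − 4360) = 836.55/1287 = 0.65
a = 2932 − 0.65(4360) = 98
Equilibrium: Y = 98 + 0.65Y + 707.7
0.35Y = 805.7, so Y = 805.7/0.35 = 2302

Y = 2302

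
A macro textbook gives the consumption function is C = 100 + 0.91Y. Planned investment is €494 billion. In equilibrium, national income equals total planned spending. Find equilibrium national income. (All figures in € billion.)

Y = C + I = 100 + 0.91Y + 494
Y − 0.91Y = 594
0.09Y = 594, so Y = 594/0.09 = 6600

Y = 6600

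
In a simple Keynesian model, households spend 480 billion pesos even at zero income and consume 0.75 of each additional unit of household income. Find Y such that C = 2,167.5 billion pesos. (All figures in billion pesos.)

Y = 2250

480 + 0.75Y = 2167.5
0.75Y = 1687.5, so Y = 1687.5/0.75 = 2250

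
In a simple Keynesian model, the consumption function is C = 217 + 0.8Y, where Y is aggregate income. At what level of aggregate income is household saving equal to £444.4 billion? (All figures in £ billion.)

Y = 3307

S = Y − C = -217 + 0.2Y
-217 + 0.2Y = 444.4, so 0.2Y = 661.4 and Y = 3307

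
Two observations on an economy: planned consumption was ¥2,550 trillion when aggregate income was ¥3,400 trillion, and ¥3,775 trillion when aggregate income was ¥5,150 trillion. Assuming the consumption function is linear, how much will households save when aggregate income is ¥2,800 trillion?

S = 670

MPC = (3775 − 2550)/(5150 − 3400) = 1225/1750 = 0.7
a = 2550 − 0.7(3400) = 2550 − 2380 = 170
C = 170 + 0.7(2800) = 2130
S = 2800 − 2130 = 670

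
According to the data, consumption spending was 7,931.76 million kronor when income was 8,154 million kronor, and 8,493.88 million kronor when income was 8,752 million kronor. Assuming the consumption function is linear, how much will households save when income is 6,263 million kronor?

MPC = (8493.88 − 7931.76)/(8752 − 8154) = 562.12/598 = 0.94
a = 7931.76 − 0.94(8154) = 7931.76 − 7664.76 = 267
C = 267 + 0.94(6263) = 6154.22
S = 6263 − 6154.22 = 108.78

S = 108.78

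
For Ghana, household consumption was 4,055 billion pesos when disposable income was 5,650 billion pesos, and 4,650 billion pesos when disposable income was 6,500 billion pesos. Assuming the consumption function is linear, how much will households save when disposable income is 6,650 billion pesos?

S = 1895

MPC = (4650 − 4055)/(6500 − 5650) = 595/850 = 0.7
a = 4055 − 0.7(5650) = 4055 − 3955 = 100
C = 100 + 0.7(6650) = 4755
S = 6650 − 4755 = 1895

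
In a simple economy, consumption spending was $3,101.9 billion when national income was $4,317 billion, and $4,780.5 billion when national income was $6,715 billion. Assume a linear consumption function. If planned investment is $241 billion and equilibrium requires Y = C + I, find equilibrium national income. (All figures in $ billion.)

Y = 1070

MPC = (4780.5 − 3101.9)/(6715 − 4317) = 1678.6/2398 = 0.7
a = 3101.9 − 0.7(4317) = 80
Equilibrium: Y = 80 + 0.7Y + 241
0.3Y = 321, so Y = 321/0.3 = 1070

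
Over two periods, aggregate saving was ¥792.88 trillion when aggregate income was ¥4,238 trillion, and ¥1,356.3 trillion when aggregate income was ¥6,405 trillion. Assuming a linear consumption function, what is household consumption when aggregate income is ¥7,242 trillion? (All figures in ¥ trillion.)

MPS = ΔS/ΔY = (1356.3 − 792.88)/(6405 − 4238) = 563.42/2167 = 0.26
MPC = 1 − MPS = 0.74
Autonomous saving = 792.88 − 0.26(4238) = -309, so a = 309
C = 309 + 0.74(7242) = 309 + 5359.08 = 5668.08

C = 5668.08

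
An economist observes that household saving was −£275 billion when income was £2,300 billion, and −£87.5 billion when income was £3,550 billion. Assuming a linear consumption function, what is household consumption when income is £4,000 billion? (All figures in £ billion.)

MPS = ΔS/ΔY = (-87.5 − (-275))/(3550 − 2300) = 187.5/1250 = 0.15
MPC = 1 − MPS = 0.85
Autonomous saving = -275 − 0.15(2300) = -620, so a = 620
C = 620 + 0.85(4000) = 620 + 3400 = 4020

C = 4020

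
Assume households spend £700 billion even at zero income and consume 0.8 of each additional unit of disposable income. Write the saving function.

S = Y − C = Y − (700 + 0.8Y) = -700 + (1 − 0.8)Y

S = -700 + 0.2Y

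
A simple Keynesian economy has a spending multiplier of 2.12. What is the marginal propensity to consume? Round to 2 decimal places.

k = 1/(1 − MPC), so 1 − MPC = 1/k = 1/2.12 = 0.4717
MPC = 1 − 0.4717 = 0.53

MPC = 0.53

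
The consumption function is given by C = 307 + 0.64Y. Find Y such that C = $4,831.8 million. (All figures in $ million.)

307 + 0.64Y = 4831.8
0.64Y = 4524.8, so Y = 4524.8/0.64 = 7070

Y = 7070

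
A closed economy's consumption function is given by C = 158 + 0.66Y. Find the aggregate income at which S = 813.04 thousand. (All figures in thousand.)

S = Y − C = -158 + 0.34Y
-158 + 0.34Y = 813.04, so 0.34Y = 971.04 and Y = 2856

Y = 2856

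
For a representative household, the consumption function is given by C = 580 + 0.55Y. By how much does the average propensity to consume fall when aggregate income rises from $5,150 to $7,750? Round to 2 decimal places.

At Y = 5150: C = 580 + 0.55(5150) = 3412.5, APC = 3412.5/5150 = 0.663
At Y = 7750: C = 4842.5, APC = 4842.5/7750 = 0.625
Fall in APC = 0.663 − 0.625 = 0.038 ≈ 0.04

ΔAPC = 0.04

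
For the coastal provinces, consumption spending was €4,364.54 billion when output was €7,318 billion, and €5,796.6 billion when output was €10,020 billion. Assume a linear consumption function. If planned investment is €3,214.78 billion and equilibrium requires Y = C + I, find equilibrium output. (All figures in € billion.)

Y = 7874

MPC = (5796.6 − 4364.54)/(10020 − 7318) = 1432.06/2702 = 0.53
a = 4364.54 − 0.53(7318) = 486
Equilibrium: Y = 486 + 0.53Y + 3214.78
0.47Y = 3700.78, so Y = 3700.78/0.47 = 7874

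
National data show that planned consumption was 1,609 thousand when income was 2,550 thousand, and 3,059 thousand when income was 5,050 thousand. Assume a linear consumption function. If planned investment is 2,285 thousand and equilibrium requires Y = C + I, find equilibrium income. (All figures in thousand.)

Y = 5750

MPC = (3059 − 1609)/(5050 − 2550) = 1450/2500 = 0.58
a = 1609 − 0.58(2550) = 130
Equilibrium: Y = 130 + 0.58Y + 2285
0.42Y = 2415, so Y = 2415/0.42 = 5750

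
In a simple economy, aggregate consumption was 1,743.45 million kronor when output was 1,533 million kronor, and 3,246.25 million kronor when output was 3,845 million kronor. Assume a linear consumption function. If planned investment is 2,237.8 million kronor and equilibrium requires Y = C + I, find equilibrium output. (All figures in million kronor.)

MPC = (3246.25 − 1743.45)/(3845 − 1533) = 1502.8/2312 = 0.65
a = 1743.45 − 0.65(1533) = 747
Equilibrium: Y = 747 + 0.65Y + 2237.8
0.35Y = 2984.8, so Y = 2984.8/0.35 = 8528

Y = 8528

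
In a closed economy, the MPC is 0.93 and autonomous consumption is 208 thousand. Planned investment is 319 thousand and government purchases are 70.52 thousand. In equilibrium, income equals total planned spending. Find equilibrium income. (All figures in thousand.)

Y = C + I + G = 208 + 0.93Y + 319 + 70.52
Y − 0.93Y = 597.52
0.07Y = 597.52, so Y = 597.52/0.07 = 8536

Y = 8536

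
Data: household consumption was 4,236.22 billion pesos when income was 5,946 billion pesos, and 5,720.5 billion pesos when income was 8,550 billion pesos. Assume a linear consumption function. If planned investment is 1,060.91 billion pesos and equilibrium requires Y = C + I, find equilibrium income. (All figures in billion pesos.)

MPC = (5720.5 − 4236.22)/(8550 − 5946) = 1484.28/2604 = 0.57
a = 4236.22 − 0.57(5946) = 847
Equilibrium: Y = 847 + 0.57Y + 1060.91
0.43Y = 1907.91, so Y = 1907.91/0.43 = 4437

Y = 4437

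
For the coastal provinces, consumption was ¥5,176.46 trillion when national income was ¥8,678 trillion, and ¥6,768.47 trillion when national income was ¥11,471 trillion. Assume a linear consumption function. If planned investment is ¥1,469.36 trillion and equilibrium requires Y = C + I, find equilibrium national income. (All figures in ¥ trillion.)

MPC = (6768.47 − 5176.46)/(11471 − 8678) = 1592.01/2793 = 0.57
a = 5176.46 − 0.57(8678) = 230
Equilibrium: Y = 230 + 0.57Y + 1469.36
0.43Y = 1699.36, so Y = 1699.36/0.43 = 3952

Y = 3952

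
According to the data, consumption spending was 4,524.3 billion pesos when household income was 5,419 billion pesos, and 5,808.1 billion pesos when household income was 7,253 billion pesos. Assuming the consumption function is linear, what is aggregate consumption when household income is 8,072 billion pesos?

MPC = (5808.1 − 4524.3)/(7253 − 5419) = 1283.8/1834 = 0.7
a = 4524.3 − 0.7(5419) = 4524.3 − 3793.3 = 731
C = 731 + 0.7(8072) = 731 + 5650.4 = 6381.4

C = 6381.4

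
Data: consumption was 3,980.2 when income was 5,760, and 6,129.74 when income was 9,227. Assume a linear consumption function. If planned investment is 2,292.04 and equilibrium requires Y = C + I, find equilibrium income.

MPC = (6129.74 − 3980.2)/(9227 − 5760) = 2149.54/3467 = 0.62
a = 3980.2 − 0.62(5760) = 409
Equilibrium: Y = 409 + 0.62Y + 2292.04
0.38Y = 2701.04, so Y = 2701.04/0.38 = 7108

Y = 7108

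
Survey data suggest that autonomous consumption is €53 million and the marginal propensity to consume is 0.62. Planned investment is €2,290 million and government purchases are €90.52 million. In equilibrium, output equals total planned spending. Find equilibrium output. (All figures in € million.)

Y = 6404

Y = C + I + G = 53 + 0.62Y + 2290 + 90.52
Y − 0.62Y = 2433.52
0.38Y = 2433.52, so Y = 2433.52/0.38 = 6404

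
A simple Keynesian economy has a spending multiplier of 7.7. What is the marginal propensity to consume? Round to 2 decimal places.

k = 1/(1 − MPC), so 1 − MPC = 1/k = 1/7.7 = 0.1299
MPC = 1 − 0.1299 = 0.87

MPC = 0.87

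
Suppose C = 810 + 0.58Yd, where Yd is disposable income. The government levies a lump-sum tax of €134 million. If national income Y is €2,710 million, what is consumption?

Yd = Y − T = 2710 − 134 = 2576
C = 810 + 0.58(2576) = 810 + 1494.08 = 2304.08

C = 2304.08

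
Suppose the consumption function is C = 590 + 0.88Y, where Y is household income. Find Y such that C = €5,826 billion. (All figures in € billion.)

590 + 0.88Y = 5826
0.88Y = 5236, so Y = 5236/0.88 = 5950

Y = 5950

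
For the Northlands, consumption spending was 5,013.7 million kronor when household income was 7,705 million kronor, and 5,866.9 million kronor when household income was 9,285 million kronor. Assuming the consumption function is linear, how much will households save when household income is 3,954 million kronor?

MPC = (5866.9 − 5013.7)/(9285 − 7705) = 853.2/1580 = 0.54
a = 5013.7 − 0.54(7705) = 5013.7 − 4160.7 = 853
C = 853 + 0.54(3954) = 2988.16
S = 3954 − 2988.16 = 965.84

S = 965.84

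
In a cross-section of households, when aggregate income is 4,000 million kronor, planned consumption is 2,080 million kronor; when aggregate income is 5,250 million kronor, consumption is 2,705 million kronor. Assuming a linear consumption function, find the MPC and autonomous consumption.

MPC = 0.5; a = 80

MPC = ΔC/ΔY = (2705 − 2080)/(5250 − 4000) = 625/1250 = 0.5
a = C − MPC·Y = 2080 − 0.5(4000) = 2080 − 2000 = 80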